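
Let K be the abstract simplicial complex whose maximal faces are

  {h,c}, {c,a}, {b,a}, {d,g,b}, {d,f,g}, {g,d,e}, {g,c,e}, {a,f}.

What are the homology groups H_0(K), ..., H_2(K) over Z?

H_0 ≅ Z,  H_1 ≅ Z^2,  H_2 = 0.

K has 8 vertices, 13 edges, 4 triangles.
rank ∂_0 = 0, rank ∂_1 = 7 ⇒ b_0 = 8 − 0 − 7 = 1; all invariant factors of ∂_1 are 1 so no torsion. So H_0 = Z.
rank ∂_1 = 7, rank ∂_2 = 4 ⇒ b_1 = 13 − 7 − 4 = 2; all invariant factors of ∂_2 are 1 so no torsion. So H_1 = Z^2.
rank ∂_2 = 4, rank ∂_3 = 0 ⇒ b_2 = 4 − 4 − 0 = 0. So H_2 = 0.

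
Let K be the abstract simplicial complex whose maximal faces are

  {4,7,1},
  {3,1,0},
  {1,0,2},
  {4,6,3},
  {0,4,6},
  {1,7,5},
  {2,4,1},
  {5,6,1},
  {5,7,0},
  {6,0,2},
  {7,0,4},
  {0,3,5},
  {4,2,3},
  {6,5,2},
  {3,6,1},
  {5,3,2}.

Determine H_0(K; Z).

We work with the vertex ordering 0 < 1 < 2 < 3 < 4 < 5 < 6 < 7. The simplices of K, each written with vertices in increasing order, are:

  0-simplices (8): [0], [1], [2], [3], [4], [5], [6], [7]
  1-simplices (24): (24 of them)
  2-simplices (16): [0,1,2], [0,1,3], [0,2,6], [0,3,5], [0,4,6], [0,4,7], [0,5,7], [1,2,4], [1,3,6], [1,4,7], [1,5,6], [1,5,7], [2,3,4], [2,3,5], [2,5,6], [3,4,6]

Hence C_0 ≅ Z^8, C_1 ≅ Z^24, C_2 ≅ Z^16.

Boundary ∂_1: C_1 → C_0 maps an edge to its endpoints' difference, ∂[p,q] = q − p. For instance
  ∂[2,4] = [4] − [2].
As a 8×24 matrix over Z this has rank 7, with invariant factors (1,1,1,1,1,1,1).

The boundary map ∂_2: C_2 → C_1 acts by ∂[p,q,r] = [q,r] − [p,r] + [p,q]. For instance
  ∂[1,2,4] = [2,4] − [1,4] + [1,2],
  ∂[1,5,7] = [5,7] − [1,7] + [1,5].
The 24×16 boundary matrix has rank 15 and Smith normal form diag(1,1,1,1,1,1,1,1,1,1,1,1,1,1,1).

Now H_k = ker ∂_k / im ∂_{k+1}, so:

  H_0: rank C_0 − rank ∂_1 = 8 − 7 = 1, and the invariant factors of ∂_1 are all 1, so H_0 = Z.

H_0 ≅ Z.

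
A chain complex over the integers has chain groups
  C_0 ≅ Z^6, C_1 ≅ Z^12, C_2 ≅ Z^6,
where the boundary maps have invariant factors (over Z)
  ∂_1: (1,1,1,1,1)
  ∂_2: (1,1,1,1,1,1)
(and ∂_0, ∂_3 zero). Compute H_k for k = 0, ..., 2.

H_0: b_0 = 6 − 0 − 5 = 1; torsion from ∂_1 factors > 1: none. So H_0 = Z.
H_1: b_1 = 12 − 5 − 6 = 1; torsion from ∂_2 factors > 1: none. So H_1 = Z.
H_2: b_2 = 6 − 6 − 0 = 0; torsion from ∂_3 factors > 1: none. So H_2 = 0.

H_0 = Z,  H_1 = Z,  H_2 = 0.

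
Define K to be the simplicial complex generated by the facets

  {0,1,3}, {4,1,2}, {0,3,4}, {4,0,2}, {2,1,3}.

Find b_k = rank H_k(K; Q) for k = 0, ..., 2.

b_0 = 1, b_1 = 1, b_2 = 0.

K has 5 vertices, 10 edges, 5 triangles.
rank ∂_0 = 0, rank ∂_1 = 4 ⇒ b_0 = 5 − 0 − 4 = 1; all invariant factors of ∂_1 are 1 so no torsion. So H_0 ≅ Z.
rank ∂_1 = 4, rank ∂_2 = 5 ⇒ b_1 = 10 − 4 − 5 = 1; all invariant factors of ∂_2 are 1 so no torsion. So H_1 ≅ Z.
rank ∂_2 = 5, rank ∂_3 = 0 ⇒ b_2 = 5 − 5 − 0 = 0. So H_2 ≅ 0.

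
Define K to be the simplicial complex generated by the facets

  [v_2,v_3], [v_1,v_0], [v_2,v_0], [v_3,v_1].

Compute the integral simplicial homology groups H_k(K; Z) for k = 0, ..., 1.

H_0 = Z,  H_1 = Z.

K has 4 vertices, 4 edges.
rank ∂_0 = 0, rank ∂_1 = 3 ⇒ b_0 = 4 − 0 − 3 = 1; all invariant factors of ∂_1 are 1 so no torsion. So H_0 = Z.
rank ∂_1 = 3, rank ∂_2 = 0 ⇒ b_1 = 4 − 3 − 0 = 1. So H_1 = Z.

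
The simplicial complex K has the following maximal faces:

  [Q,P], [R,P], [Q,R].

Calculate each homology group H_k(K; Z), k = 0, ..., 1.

H_0 ≅ Z,  H_1 ≅ Z.

Take the total order P < Q < R on the vertex set. Then K (dimension 1) consists of the simplices:

  0-simplices (3): P, Q, R
  1-simplices (3): PQ, PR, QR

giving chain groups C_0 ≅ Z^3, C_1 ≅ Z^3.

∂_1: C_1 → C_0 maps an edge to its endpoints' difference, ∂[p,q] = q − p. For instance
  ∂QR = R − Q.
The resulting 3×3 matrix has rank 2, and its Smith normal form has invariant factors (1,1).

Computing H_k = (kernel of ∂_k) / (image of ∂_{k+1}):

  H_0: rank C_0 − rank ∂_1 = 3 − 2 = 1, and the invariant factors of ∂_1 are all 1, so H_0 = Z.
  H_1: rank ker ∂_1 − rank ∂_2 = (3 − 2) − 0 = 1, and there is no ∂_2, so H_1 = Z.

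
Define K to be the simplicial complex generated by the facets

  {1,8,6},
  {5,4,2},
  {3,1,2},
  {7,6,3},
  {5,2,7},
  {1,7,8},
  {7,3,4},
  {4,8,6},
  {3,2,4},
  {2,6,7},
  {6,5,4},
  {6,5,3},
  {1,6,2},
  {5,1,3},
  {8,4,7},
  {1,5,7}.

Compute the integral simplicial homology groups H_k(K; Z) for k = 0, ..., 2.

H_0 ≅ Z,  H_1 ≅ Z^2,  H_2 ≅ Z.

K has 8 vertices, 24 edges, 16 triangles.
rank ∂_0 = 0, rank ∂_1 = 7 ⇒ b_0 = 8 − 0 − 7 = 1; all invariant factors of ∂_1 are 1 so no torsion. So H_0 = Z.
rank ∂_1 = 7, rank ∂_2 = 15 ⇒ b_1 = 24 − 7 − 15 = 2; all invariant factors of ∂_2 are 1 so no torsion. So H_1 = Z^2.
rank ∂_2 = 15, rank ∂_3 = 0 ⇒ b_2 = 16 − 15 − 0 = 1. So H_2 = Z.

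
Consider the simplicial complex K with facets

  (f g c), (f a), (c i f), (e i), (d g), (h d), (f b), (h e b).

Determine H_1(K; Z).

K has 9 vertices, 13 edges, 3 triangles.
rank ∂_1 = 8, rank ∂_2 = 3 ⇒ b_1 = 13 − 8 − 3 = 2; all invariant factors of ∂_2 are 1 so no torsion. So H_1 = Z^2.

H_1 = Z^2.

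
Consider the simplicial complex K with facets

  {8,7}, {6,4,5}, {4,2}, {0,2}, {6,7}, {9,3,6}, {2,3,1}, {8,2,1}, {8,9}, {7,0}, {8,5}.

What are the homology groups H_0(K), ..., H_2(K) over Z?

Fix the vertex order 0 < 1 < 2 < 3 < 4 < 5 < 6 < 7 < 8 < 9 and write every simplex with vertices in increasing order. Then dim K = 2 and the simplices of K are:

  0-simplices (10): [0], [1], [2], [3], [4], [5], [6], [7], [8], [9]
  1-simplices (18): [0,2], [0,7], [1,2], [1,3], [1,8], [2,3], [2,4], [2,8], [3,6], [3,9], [4,5], [4,6], [5,6], [5,8], [6,7], [6,9], [7,8], [8,9]
  2-simplices (4): [1,2,3], [1,2,8], [3,6,9], [4,5,6]

Hence C_0 ≅ Z^10, C_1 ≅ Z^18, C_2 ≅ Z^4.

∂_1: C_1 → C_0 is given by ∂[p,q] = [q] − [p]. For instance
  ∂[4,5] = [5] − [4].
The resulting 10×18 matrix has rank 9, and its Smith normal form has invariant factors (1,1,1,1,1,1,1,1,1).

Boundary ∂_2: C_2 → C_1 maps a triangle to the signed sum of its edges. For instance
  ∂[3,6,9] = [6,9] − [3,9] + [3,6],
  ∂[1,2,3] = [2,3] − [1,3] + [1,2].
The 18×4 boundary matrix has rank 4 and Smith normal form diag(1,1,1,1).

Now H_k = ker ∂_k / im ∂_{k+1}, so:

  H_0: rank C_0 − rank ∂_1 = 10 − 9 = 1, and the invariant factors of ∂_1 are all 1, so H_0 = Z.
  H_1: rank ker ∂_1 − rank ∂_2 = (18 − 9) − 4 = 5, and the invariant factors of ∂_2 are all 1, so H_1 = Z^5.
  H_2: rank ker ∂_2 − rank ∂_3 = (4 − 4) − 0 = 0, and there is no ∂_3, so H_2 = 0.

As a check, the Euler characteristic is 10 − 18 + 4 = -4, which agrees with 1 − 5 + 0 = -4.

H_0 = Z,  H_1 = Z^5,  H_2 = 0.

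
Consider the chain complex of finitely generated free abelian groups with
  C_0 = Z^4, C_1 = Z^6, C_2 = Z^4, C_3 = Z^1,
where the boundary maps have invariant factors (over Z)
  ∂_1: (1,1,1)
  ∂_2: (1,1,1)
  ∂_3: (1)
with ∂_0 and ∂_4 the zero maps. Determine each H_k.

H_0 ≅ Z,  H_1 = 0,  H_2 = 0,  H_3 = 0.

H_0: b_0 = 4 − 0 − 3 = 1; torsion from ∂_1 factors > 1: none. So H_0 ≅ Z.
H_1: b_1 = 6 − 3 − 3 = 0; torsion from ∂_2 factors > 1: none. So H_1 ≅ 0.
H_2: b_2 = 4 − 3 − 1 = 0; torsion from ∂_3 factors > 1: none. So H_2 ≅ 0.
H_3: b_3 = 1 − 1 − 0 = 0; torsion from ∂_4 factors > 1: none. So H_3 ≅ 0.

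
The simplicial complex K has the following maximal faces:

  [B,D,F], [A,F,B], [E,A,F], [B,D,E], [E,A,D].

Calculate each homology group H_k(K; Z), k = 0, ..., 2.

H_0 = Z,  H_1 = Z,  H_2 = 0.

We work with the vertex ordering A < B < D < E < F. The simplices of K, each written with vertices in increasing order, are:

  0-simplices (5): A, B, D, E, F
  1-simplices (10): AB, AD, AE, AF, BD, BE, BF, DE, DF, EF
  2-simplices (5): ABF, ADE, AEF, BDE, BDF

giving chain groups C_0 ≅ Z^5, C_1 ≅ Z^10, C_2 ≅ Z^5.

The boundary map ∂_1: C_1 → C_0 maps an edge to its endpoints' difference, ∂[p,q] = q − p. For instance
  ∂AB = B − A.
As a 5×10 matrix over Z this has rank 4, with invariant factors (1,1,1,1).

Boundary ∂_2: C_2 → C_1 acts by ∂[p,q,r] = [q,r] − [p,r] + [p,q]. For instance
  ∂ABF = BF − AF + AB,
  ∂AEF = EF − AF + AE.
The 10×5 boundary matrix has rank 5 and Smith normal form diag(1,1,1,1,1).

Reading off H_k = ker ∂_k / im ∂_{k+1}:

  H_0: rank C_0 − rank ∂_1 = 5 − 4 = 1, and the invariant factors of ∂_1 are all 1, so H_0 ≅ Z.
  H_1: rank ker ∂_1 − rank ∂_2 = (10 − 4) − 5 = 1, and the invariant factors of ∂_2 are all 1, so H_1 ≅ Z.
  H_2: rank ker ∂_2 − rank ∂_3 = (5 − 5) − 0 = 0, and there is no ∂_3, so H_2 ≅ 0.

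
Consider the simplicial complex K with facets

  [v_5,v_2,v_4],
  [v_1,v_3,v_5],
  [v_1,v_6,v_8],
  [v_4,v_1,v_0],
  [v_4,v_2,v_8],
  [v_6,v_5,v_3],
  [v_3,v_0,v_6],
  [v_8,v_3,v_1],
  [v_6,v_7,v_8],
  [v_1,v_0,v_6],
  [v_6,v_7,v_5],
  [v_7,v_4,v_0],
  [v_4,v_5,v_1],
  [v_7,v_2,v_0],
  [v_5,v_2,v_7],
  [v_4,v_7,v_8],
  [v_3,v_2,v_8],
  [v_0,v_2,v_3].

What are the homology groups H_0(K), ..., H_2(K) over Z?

H_0 = Z,  H_1 = Z × Z/2,  H_2 = 0.

We work with the vertex ordering v_0 < v_1 < v_2 < v_3 < v_4 < v_5 < v_6 < v_7 < v_8. The simplices of K, each written with vertices in increasing order, are:

  0-simplices (9): [v_0], [v_1], [v_2], [v_3], [v_4], [v_5], [v_6], [v_7], [v_8]
  1-simplices (27): (27 of them)
  2-simplices (18): (18 of them)

giving chain groups C_0 ≅ Z^9, C_1 ≅ Z^27, C_2 ≅ Z^18.

∂_1: C_1 → C_0 is given by ∂[p,q] = [q] − [p].
The resulting 9×27 matrix has rank 8, and its Smith normal form has invariant factors (1,1,1,1,1,1,1,1).

Boundary ∂_2: C_2 → C_1 maps a triangle to the signed sum of its edges. For instance
  ∂[v_2,v_5,v_7] = [v_5,v_7] − [v_2,v_7] + [v_2,v_5],
  ∂[v_3,v_5,v_6] = [v_5,v_6] − [v_3,v_6] + [v_3,v_5].
As a 27×18 matrix over Z this has rank 18, with invariant factors (1,1,1,1,1,1,1,1,1,1,1,1,1,1,1,1,1,2).

Reading off H_k = ker ∂_k / im ∂_{k+1}:

  H_0: rank C_0 − rank ∂_1 = 9 − 8 = 1, and the invariant factors of ∂_1 are all 1, so H_0 ≅ Z.
  H_1: rank ker ∂_1 − rank ∂_2 = (27 − 8) − 18 = 1, and ∂_2 has invariant factor 2 > 1, so H_1 ≅ Z × Z/2.
  H_2: rank ker ∂_2 − rank ∂_3 = (18 − 18) − 0 = 0, and there is no ∂_3, so H_2 ≅ 0.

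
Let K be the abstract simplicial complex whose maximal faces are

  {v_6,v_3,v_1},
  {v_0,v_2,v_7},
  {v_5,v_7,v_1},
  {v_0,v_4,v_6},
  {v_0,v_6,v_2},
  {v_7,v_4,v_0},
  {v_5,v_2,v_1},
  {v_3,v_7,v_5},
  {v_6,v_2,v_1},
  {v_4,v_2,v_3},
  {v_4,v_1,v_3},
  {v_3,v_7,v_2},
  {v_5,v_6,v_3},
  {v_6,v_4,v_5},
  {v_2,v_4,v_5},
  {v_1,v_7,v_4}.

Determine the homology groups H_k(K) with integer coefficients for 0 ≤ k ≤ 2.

H_0 = Z,  H_1 = Z^2,  H_2 = Z.

We work with the vertex ordering v_0 < v_1 < v_2 < v_3 < v_4 < v_5 < v_6 < v_7. The simplices of K, each written with vertices in increasing order, are:

  0-simplices (8): [v_0], [v_1], [v_2], [v_3], [v_4], [v_5], [v_6], [v_7]
  1-simplices (24): (24 of them)
  2-simplices (16): (16 of them)

giving chain groups C_0 ≅ Z^8, C_1 ≅ Z^24, C_2 ≅ Z^16.

∂_1: C_1 → C_0 maps an edge to its endpoints' difference, ∂[p,q] = q − p.
The 8×24 boundary matrix has rank 7 and Smith normal form diag(1,1,1,1,1,1,1).

The boundary map ∂_2: C_2 → C_1 maps a triangle to the signed sum of its edges. For instance
  ∂[v_0,v_2,v_7] = [v_2,v_7] − [v_0,v_7] + [v_0,v_2],
  ∂[v_1,v_3,v_6] = [v_3,v_6] − [v_1,v_6] + [v_1,v_3].
The 24×16 boundary matrix has rank 15 and Smith normal form diag(1,1,1,1,1,1,1,1,1,1,1,1,1,1,1).

From H_k ≅ ker(∂_k) / im(∂_{k+1}) we obtain:

  H_0: rank C_0 − rank ∂_1 = 8 − 7 = 1, and the invariant factors of ∂_1 are all 1, so H_0 ≅ Z.
  H_1: rank ker ∂_1 − rank ∂_2 = (24 − 7) − 15 = 2, and the invariant factors of ∂_2 are all 1, so H_1 ≅ Z^2.
  H_2: rank ker ∂_2 − rank ∂_3 = (16 − 15) − 0 = 1, and there is no ∂_3, so H_2 ≅ Z.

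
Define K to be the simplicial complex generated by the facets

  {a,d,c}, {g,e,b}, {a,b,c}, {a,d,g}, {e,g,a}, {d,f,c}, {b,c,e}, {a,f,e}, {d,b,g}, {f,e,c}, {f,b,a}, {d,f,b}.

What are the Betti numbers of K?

Fix the vertex order a < b < c < d < e < f < g and write every simplex with vertices in increasing order. Then dim K = 2 and the simplices of K are:

  0-simplices (7): a, b, c, d, e, f, g
  1-simplices (18): ab, ac, ad, ae, af, ag, bc, bd, be, bf, bg, cd, ce, cf, df, dg, ef, eg
  2-simplices (12): abc, abf, acd, adg, aef, aeg, bce, bdf, bdg, beg, cdf, cef

Hence C_0 ≅ Z^7, C_1 ≅ Z^18, C_2 ≅ Z^12.

The boundary map ∂_1: C_1 → C_0 maps an edge to its endpoints' difference, ∂[p,q] = q − p. For instance
  ∂be = e − b.
As a 7×18 matrix over Z this has rank 6, with invariant factors (1,1,1,1,1,1).

The boundary map ∂_2: C_2 → C_1 maps a triangle to the signed sum of its edges. For instance
  ∂cef = ef − cf + ce,
  ∂beg = eg − bg + be.
The resulting 18×12 matrix has rank 12, and its Smith normal form has invariant factors (1,1,1,1,1,1,1,1,1,1,1,2).

Now H_k = ker ∂_k / im ∂_{k+1}, so:

  H_0: rank C_0 − rank ∂_1 = 7 − 6 = 1, and the invariant factors of ∂_1 are all 1, so H_0 = Z.
  H_1: rank ker ∂_1 − rank ∂_2 = (18 − 6) − 12 = 0, and ∂_2 has invariant factor 2 > 1, so H_1 = Z/2.
  H_2: rank ker ∂_2 − rank ∂_3 = (12 − 12) − 0 = 0, and there is no ∂_3, so H_2 = 0.

As a check, the Euler characteristic is 7 − 18 + 12 = 1, which agrees with 1 − 0 + 0 = 1.

Hence the Betti numbers are b_0 = 1, b_1 = 0, b_2 = 0.

b_0 = 1, b_1 = 0, b_2 = 0.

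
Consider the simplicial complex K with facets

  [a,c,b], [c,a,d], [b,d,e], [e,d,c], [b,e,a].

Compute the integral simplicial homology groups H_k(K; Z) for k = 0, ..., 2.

Take the total order a < b < c < d < e on the vertex set. Then K (dimension 2) consists of the simplices:

  0-simplices (5): a, b, c, d, e
  1-simplices (10): ab, ac, ad, ae, bc, bd, be, cd, ce, de
  2-simplices (5): abc, abe, acd, bde, cde

so the chain groups are C_0 ≅ Z^5, C_1 ≅ Z^10, C_2 ≅ Z^5.

The boundary map ∂_1: C_1 → C_0 sends each edge [p,q] (with p < q) to q − p. For instance
  ∂ce = e − c.
The 5×10 boundary matrix has rank 4 and Smith normal form diag(1,1,1,1).

The boundary map ∂_2: C_2 → C_1 acts by ∂[p,q,r] = [q,r] − [p,r] + [p,q]. For instance
  ∂abe = be − ae + ab,
  ∂cde = de − ce + cd.
The 10×5 boundary matrix has rank 5 and Smith normal form diag(1,1,1,1,1).

Reading off H_k = ker ∂_k / im ∂_{k+1}:

  H_0: rank C_0 − rank ∂_1 = 5 − 4 = 1, and the invariant factors of ∂_1 are all 1, so H_0 ≅ Z.
  H_1: rank ker ∂_1 − rank ∂_2 = (10 − 4) − 5 = 1, and the invariant factors of ∂_2 are all 1, so H_1 ≅ Z.
  H_2: rank ker ∂_2 − rank ∂_3 = (5 − 5) − 0 = 0, and there is no ∂_3, so H_2 ≅ 0.

As a check, the Euler characteristic is 5 − 10 + 5 = 0, which agrees with 1 − 1 + 0 = 0.
(K is a triangulation of the Möbius band.)

H_0 = Z,  H_1 = Z,  H_2 = 0.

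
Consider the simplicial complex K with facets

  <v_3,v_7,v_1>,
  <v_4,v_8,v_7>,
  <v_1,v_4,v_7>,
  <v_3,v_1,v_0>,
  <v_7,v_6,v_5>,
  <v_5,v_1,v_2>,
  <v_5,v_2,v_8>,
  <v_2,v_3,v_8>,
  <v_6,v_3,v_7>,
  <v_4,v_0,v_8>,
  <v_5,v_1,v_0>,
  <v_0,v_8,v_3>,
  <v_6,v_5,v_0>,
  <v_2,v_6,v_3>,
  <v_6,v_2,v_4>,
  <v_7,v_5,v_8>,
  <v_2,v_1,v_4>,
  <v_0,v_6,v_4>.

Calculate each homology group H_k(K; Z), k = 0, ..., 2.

Order the vertices as v_0 < v_1 < v_2 < v_3 < v_4 < v_5 < v_6 < v_7 < v_8. Listing each simplex with vertices in this order, K has dimension 2 with simplices:

  0-simplices (9): [v_0], [v_1], [v_2], [v_3], [v_4], [v_5], [v_6], [v_7], [v_8]
  1-simplices (27): (27 of them)
  2-simplices (18): (18 of them)

Hence C_0 ≅ Z^9, C_1 ≅ Z^27, C_2 ≅ Z^18.

∂_1: C_1 → C_0 maps an edge to its endpoints' difference, ∂[p,q] = q − p. For instance
  ∂[v_3,v_8] = [v_8] − [v_3].
The 9×27 boundary matrix has rank 8 and Smith normal form diag(1,1,1,1,1,1,1,1).

Boundary ∂_2: C_2 → C_1 acts by ∂[p,q,r] = [q,r] − [p,r] + [p,q]. For instance
  ∂[v_5,v_6,v_7] = [v_6,v_7] − [v_5,v_7] + [v_5,v_6],
  ∂[v_2,v_3,v_6] = [v_3,v_6] − [v_2,v_6] + [v_2,v_3].
This gives a 27×18 integer matrix of rank 17; reducing to Smith normal form yields diagonal entries (1,1,1,1,1,1,1,1,1,1,1,1,1,1,1,1,1).

Now H_k = ker ∂_k / im ∂_{k+1}, so:

  H_0: rank C_0 − rank ∂_1 = 9 − 8 = 1, and the invariant factors of ∂_1 are all 1, so H_0 ≅ Z.
  H_1: rank ker ∂_1 − rank ∂_2 = (27 − 8) − 17 = 2, and the invariant factors of ∂_2 are all 1, so H_1 ≅ Z^2.
  H_2: rank ker ∂_2 − rank ∂_3 = (18 − 17) − 0 = 1, and there is no ∂_3, so H_2 ≅ Z.

As a check, the Euler characteristic is 9 − 27 + 18 = 0, which agrees with 1 − 2 + 1 = 0.

H_0 ≅ Z,  H_1 ≅ Z^2,  H_2 ≅ Z.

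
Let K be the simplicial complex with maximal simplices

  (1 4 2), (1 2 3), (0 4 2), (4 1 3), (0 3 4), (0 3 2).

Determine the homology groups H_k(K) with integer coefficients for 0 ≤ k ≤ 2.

Fix the vertex order 0 < 1 < 2 < 3 < 4 and write every simplex with vertices in increasing order. Then dim K = 2 and the simplices of K are:

  0-simplices (5): [0], [1], [2], [3], [4]
  1-simplices (9): [0,2], [0,3], [0,4], [1,2], [1,3], [1,4], [2,3], [2,4], [3,4]
  2-simplices (6): [0,2,3], [0,2,4], [0,3,4], [1,2,3], [1,2,4], [1,3,4]

so the chain groups are C_0 ≅ Z^5, C_1 ≅ Z^9, C_2 ≅ Z^6.

The boundary map ∂_1: C_1 → C_0 sends each edge [p,q] (with p < q) to q − p.
This gives a 5×9 integer matrix of rank 4; reducing to Smith normal form yields diagonal entries (1,1,1,1).

The boundary map ∂_2: C_2 → C_1 sends each 2-simplex [p,q,r] to [q,r] − [p,r] + [p,q]. For instance
  ∂[1,2,3] = [2,3] − [1,3] + [1,2],
  ∂[0,3,4] = [3,4] − [0,4] + [0,3].
This gives a 9×6 integer matrix of rank 5; reducing to Smith normal form yields diagonal entries (1,1,1,1,1).

Computing H_k = (kernel of ∂_k) / (image of ∂_{k+1}):

  H_0: rank C_0 − rank ∂_1 = 5 − 4 = 1, and the invariant factors of ∂_1 are all 1, so H_0 ≅ Z.
  H_1: rank ker ∂_1 − rank ∂_2 = (9 − 4) − 5 = 0, and the invariant factors of ∂_2 are all 1, so H_1 ≅ 0.
  H_2: rank ker ∂_2 − rank ∂_3 = (6 − 5) − 0 = 1, and there is no ∂_3, so H_2 ≅ Z.

As a check, the Euler characteristic is 5 − 9 + 6 = 2, which agrees with 1 − 0 + 1 = 2.

H_0 ≅ Z,  H_1 = 0,  H_2 ≅ Z.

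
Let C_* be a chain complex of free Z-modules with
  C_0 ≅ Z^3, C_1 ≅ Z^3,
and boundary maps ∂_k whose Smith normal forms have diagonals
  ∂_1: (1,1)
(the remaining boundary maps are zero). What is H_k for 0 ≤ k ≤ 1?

H_0: b_0 = 3 − 0 − 2 = 1; torsion from ∂_1 factors > 1: none. So H_0 = Z.
H_1: b_1 = 3 − 2 − 0 = 1; torsion from ∂_2 factors > 1: none. So H_1 = Z.

H_0 = Z,  H_1 = Z.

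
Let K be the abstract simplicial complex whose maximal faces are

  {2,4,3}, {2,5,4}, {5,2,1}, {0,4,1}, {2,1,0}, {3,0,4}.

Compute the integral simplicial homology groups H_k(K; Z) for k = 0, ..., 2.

H_0 ≅ Z,  H_1 ≅ Z,  H_2 = 0.

K has 6 vertices, 12 edges, 6 triangles.
rank ∂_0 = 0, rank ∂_1 = 5 ⇒ b_0 = 6 − 0 − 5 = 1; all invariant factors of ∂_1 are 1 so no torsion. So H_0 ≅ Z.
rank ∂_1 = 5, rank ∂_2 = 6 ⇒ b_1 = 12 − 5 − 6 = 1; all invariant factors of ∂_2 are 1 so no torsion. So H_1 ≅ Z.
rank ∂_2 = 6, rank ∂_3 = 0 ⇒ b_2 = 6 − 6 − 0 = 0. So H_2 ≅ 0.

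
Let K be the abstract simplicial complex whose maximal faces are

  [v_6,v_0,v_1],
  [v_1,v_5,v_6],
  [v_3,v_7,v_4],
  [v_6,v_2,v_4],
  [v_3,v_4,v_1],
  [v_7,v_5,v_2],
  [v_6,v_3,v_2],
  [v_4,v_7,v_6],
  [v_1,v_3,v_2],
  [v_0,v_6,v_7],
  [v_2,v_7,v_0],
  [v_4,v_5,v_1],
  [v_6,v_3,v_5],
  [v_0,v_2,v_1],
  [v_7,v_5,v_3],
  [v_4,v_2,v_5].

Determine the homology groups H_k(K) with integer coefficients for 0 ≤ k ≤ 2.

We work with the vertex ordering v_0 < v_1 < v_2 < v_3 < v_4 < v_5 < v_6 < v_7. The simplices of K, each written with vertices in increasing order, are:

  0-simplices (8): [v_0], [v_1], [v_2], [v_3], [v_4], [v_5], [v_6], [v_7]
  1-simplices (24): (24 of them)
  2-simplices (16): (16 of them)

Hence C_0 ≅ Z^8, C_1 ≅ Z^24, C_2 ≅ Z^16.

The boundary map ∂_1: C_1 → C_0 maps an edge to its endpoints' difference, ∂[p,q] = q − p. For instance
  ∂[v_4,v_7] = [v_7] − [v_4].
As a 8×24 matrix over Z this has rank 7, with invariant factors (1,1,1,1,1,1,1).

Boundary ∂_2: C_2 → C_1 acts by ∂[p,q,r] = [q,r] − [p,r] + [p,q]. For instance
  ∂[v_3,v_5,v_7] = [v_5,v_7] − [v_3,v_7] + [v_3,v_5],
  ∂[v_1,v_2,v_3] = [v_2,v_3] − [v_1,v_3] + [v_1,v_2].
The resulting 24×16 matrix has rank 15, and its Smith normal form has invariant factors (1,1,1,1,1,1,1,1,1,1,1,1,1,1,1).

Reading off H_k = ker ∂_k / im ∂_{k+1}:

  H_0: rank C_0 − rank ∂_1 = 8 − 7 = 1, and the invariant factors of ∂_1 are all 1, so H_0 = Z.
  H_1: rank ker ∂_1 − rank ∂_2 = (24 − 7) − 15 = 2, and the invariant factors of ∂_2 are all 1, so H_1 = Z^2.
  H_2: rank ker ∂_2 − rank ∂_3 = (16 − 15) − 0 = 1, and there is no ∂_3, so H_2 = Z.

(K is a triangulation of the torus T^2.)

H_0 = Z,  H_1 = Z^2,  H_2 = Z.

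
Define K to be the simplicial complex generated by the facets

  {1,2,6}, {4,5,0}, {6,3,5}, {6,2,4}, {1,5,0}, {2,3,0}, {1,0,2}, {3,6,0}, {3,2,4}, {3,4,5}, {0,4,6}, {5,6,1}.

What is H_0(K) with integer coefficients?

We work with the vertex ordering 0 < 1 < 2 < 3 < 4 < 5 < 6. The simplices of K, each written with vertices in increasing order, are:

  0-simplices (7): [0], [1], [2], [3], [4], [5], [6]
  1-simplices (18): [0,1], [0,2], [0,3], [0,4], [0,5], [0,6], [1,2], [1,5], [1,6], [2,3], [2,4], [2,6], [3,4], [3,5], [3,6], [4,5], [4,6], [5,6]
  2-simplices (12): [0,1,2], [0,1,5], [0,2,3], [0,3,6], [0,4,5], [0,4,6], [1,2,6], [1,5,6], [2,3,4], [2,4,6], [3,4,5], [3,5,6]

giving chain groups C_0 ≅ Z^7, C_1 ≅ Z^18, C_2 ≅ Z^12.

∂_1: C_1 → C_0 is given by ∂[p,q] = [q] − [p]. For instance
  ∂[3,5] = [5] − [3].
The 7×18 boundary matrix has rank 6 and Smith normal form diag(1,1,1,1,1,1).

The boundary map ∂_2: C_2 → C_1 maps a triangle to the signed sum of its edges. For instance
  ∂[0,4,5] = [4,5] − [0,5] + [0,4],
  ∂[1,5,6] = [5,6] − [1,6] + [1,5].
This gives a 18×12 integer matrix of rank 12; reducing to Smith normal form yields diagonal entries (1,1,1,1,1,1,1,1,1,1,1,2).

Computing H_k = (kernel of ∂_k) / (image of ∂_{k+1}):

  H_0: rank C_0 − rank ∂_1 = 7 − 6 = 1, and the invariant factors of ∂_1 are all 1, so H_0 ≅ Z.

H_0 ≅ Z.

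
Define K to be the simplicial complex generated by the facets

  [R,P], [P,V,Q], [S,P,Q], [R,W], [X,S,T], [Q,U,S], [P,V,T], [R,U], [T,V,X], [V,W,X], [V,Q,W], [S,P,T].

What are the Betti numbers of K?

Fix the vertex order P < Q < R < S < T < U < V < W < X and write every simplex with vertices in increasing order. Then dim K = 2 and the simplices of K are:

  0-simplices (9): P, Q, R, S, T, U, V, W, X
  1-simplices (19): PQ, PR, PS, PT, PV, QS, QU, QV, QW, RU, RW, ST, SU, SX, TV, TX, VW, VX, WX
  2-simplices (9): PQS, PQV, PST, PTV, QSU, QVW, STX, TVX, VWX

Hence C_0 ≅ Z^9, C_1 ≅ Z^19, C_2 ≅ Z^9.

∂_1: C_1 → C_0 sends each edge [p,q] (with p < q) to q − p. For instance
  ∂PS = S − P.
The resulting 9×19 matrix has rank 8, and its Smith normal form has invariant factors (1,1,1,1,1,1,1,1).

The boundary map ∂_2: C_2 → C_1 sends each 2-simplex [p,q,r] to [q,r] − [p,r] + [p,q]. For instance
  ∂QSU = SU − QU + QS,
  ∂PST = ST − PT + PS.
As a 19×9 matrix over Z this has rank 9, with invariant factors (1,1,1,1,1,1,1,1,1).

Computing H_k = (kernel of ∂_k) / (image of ∂_{k+1}):

  H_0: rank C_0 − rank ∂_1 = 9 − 8 = 1, and the invariant factors of ∂_1 are all 1, so H_0 ≅ Z.
  H_1: rank ker ∂_1 − rank ∂_2 = (19 − 8) − 9 = 2, and the invariant factors of ∂_2 are all 1, so H_1 ≅ Z^2.
  H_2: rank ker ∂_2 − rank ∂_3 = (9 − 9) − 0 = 0, and there is no ∂_3, so H_2 ≅ 0.

Hence the Betti numbers are b_0 = 1, b_1 = 2, b_2 = 0.

b_0 = 1, b_1 = 2, b_2 = 0.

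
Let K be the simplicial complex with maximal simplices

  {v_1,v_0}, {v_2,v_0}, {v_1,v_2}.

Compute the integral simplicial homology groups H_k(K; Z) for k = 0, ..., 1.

H_0 ≅ Z,  H_1 ≅ Z.

Take the total order v_0 < v_1 < v_2 on the vertex set. Then K (dimension 1) consists of the simplices:

  0-simplices (3): [v_0], [v_1], [v_2]
  1-simplices (3): [v_0,v_1], [v_0,v_2], [v_1,v_2]

so the chain groups are C_0 ≅ Z^3, C_1 ≅ Z^3.

The boundary map ∂_1: C_1 → C_0 sends each edge [p,q] (with p < q) to q − p. For instance
  ∂[v_0,v_1] = [v_1] − [v_0].
This gives a 3×3 integer matrix of rank 2; reducing to Smith normal form yields diagonal entries (1,1).

Reading off H_k = ker ∂_k / im ∂_{k+1}:

  H_0: rank C_0 − rank ∂_1 = 3 − 2 = 1, and the invariant factors of ∂_1 are all 1, so H_0 ≅ Z.
  H_1: rank ker ∂_1 − rank ∂_2 = (3 − 2) − 0 = 1, and there is no ∂_2, so H_1 ≅ Z.

(K is a triangulation of the circle S^1.)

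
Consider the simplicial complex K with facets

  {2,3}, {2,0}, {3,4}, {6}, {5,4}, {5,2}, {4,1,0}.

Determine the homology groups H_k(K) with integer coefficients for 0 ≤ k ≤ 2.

H_0 = Z^2,  H_1 = Z^2,  H_2 = 0.

Take the total order 0 < 1 < 2 < 3 < 4 < 5 < 6 on the vertex set. Then K (dimension 2) consists of the simplices:

  0-simplices (7): [0], [1], [2], [3], [4], [5], [6]
  1-simplices (8): [0,1], [0,2], [0,4], [1,4], [2,3], [2,5], [3,4], [4,5]
  2-simplices (1): [0,1,4]

giving chain groups C_0 ≅ Z^7, C_1 ≅ Z^8, C_2 ≅ Z^1.

Boundary ∂_1: C_1 → C_0 is given by ∂[p,q] = [q] − [p].
As a 7×8 matrix over Z this has rank 5, with invariant factors (1,1,1,1,1).

The boundary map ∂_2: C_2 → C_1 sends each 2-simplex [p,q,r] to [q,r] − [p,r] + [p,q]. For instance
  ∂[0,1,4] = [1,4] − [0,4] + [0,1].
The 8×1 boundary matrix has rank 1 and Smith normal form diag(1).

From H_k ≅ ker(∂_k) / im(∂_{k+1}) we obtain:

  H_0: rank C_0 − rank ∂_1 = 7 − 5 = 2, and the invariant factors of ∂_1 are all 1, so H_0 = Z^2.
  H_1: rank ker ∂_1 − rank ∂_2 = (8 − 5) − 1 = 2, and the invariant factors of ∂_2 are all 1, so H_1 = Z^2.
  H_2: rank ker ∂_2 − rank ∂_3 = (1 − 1) − 0 = 0, and there is no ∂_3, so H_2 = 0.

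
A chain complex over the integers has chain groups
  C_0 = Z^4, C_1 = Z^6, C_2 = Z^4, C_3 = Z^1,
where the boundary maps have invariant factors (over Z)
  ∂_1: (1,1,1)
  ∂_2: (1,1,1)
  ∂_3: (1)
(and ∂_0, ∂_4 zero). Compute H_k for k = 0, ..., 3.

H_0 = Z,  H_1 = 0,  H_2 = 0,  H_3 = 0.

H_0: b_0 = 4 − 0 − 3 = 1; torsion from ∂_1 factors > 1: none. So H_0 = Z.
H_1: b_1 = 6 − 3 − 3 = 0; torsion from ∂_2 factors > 1: none. So H_1 = 0.
H_2: b_2 = 4 − 3 − 1 = 0; torsion from ∂_3 factors > 1: none. So H_2 = 0.
H_3: b_3 = 1 − 1 − 0 = 0; torsion from ∂_4 factors > 1: none. So H_3 = 0.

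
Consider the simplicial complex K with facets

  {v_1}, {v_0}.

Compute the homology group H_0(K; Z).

Take the total order v_0 < v_1 on the vertex set. Then K (dimension 0) consists of the simplices:

  0-simplices (2): [v_0], [v_1]

giving chain groups C_0 ≅ Z^2.

Computing H_k = (kernel of ∂_k) / (image of ∂_{k+1}):

  H_0: rank C_0 − rank ∂_1 = 2 − 0 = 2, and there is no ∂_1, so H_0 ≅ Z^2.

H_0 = Z^2.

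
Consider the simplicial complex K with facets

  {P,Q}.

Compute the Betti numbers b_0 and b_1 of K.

We work with the vertex ordering P < Q. The simplices of K, each written with vertices in increasing order, are:

  0-simplices (2): P, Q
  1-simplices (1): PQ

so the chain groups are C_0 ≅ Z^2, C_1 ≅ Z^1.

The boundary map ∂_1: C_1 → C_0 maps an edge to its endpoints' difference, ∂[p,q] = q − p.
This gives a 2×1 integer matrix of rank 1; reducing to Smith normal form yields diagonal entries (1).

Reading off H_k = ker ∂_k / im ∂_{k+1}:

  H_0: rank C_0 − rank ∂_1 = 2 − 1 = 1, and the invariant factors of ∂_1 are all 1, so H_0 = Z.
  H_1: rank ker ∂_1 − rank ∂_2 = (1 − 1) − 0 = 0, and there is no ∂_2, so H_1 = 0.

(K is a triangulation of the 1-simplex.)

Hence the Betti numbers are b_0 = 1, b_1 = 0.

b_0 = 1, b_1 = 0.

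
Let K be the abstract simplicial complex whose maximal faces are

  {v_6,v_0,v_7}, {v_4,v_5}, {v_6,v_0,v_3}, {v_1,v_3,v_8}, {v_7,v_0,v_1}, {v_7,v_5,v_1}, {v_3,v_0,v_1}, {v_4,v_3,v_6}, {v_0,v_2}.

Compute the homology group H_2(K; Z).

K has 9 vertices, 16 edges, 7 triangles.
rank ∂_2 = 7, rank ∂_3 = 0 ⇒ b_2 = 7 − 7 − 0 = 0. So H_2 = 0.

H_2 = 0.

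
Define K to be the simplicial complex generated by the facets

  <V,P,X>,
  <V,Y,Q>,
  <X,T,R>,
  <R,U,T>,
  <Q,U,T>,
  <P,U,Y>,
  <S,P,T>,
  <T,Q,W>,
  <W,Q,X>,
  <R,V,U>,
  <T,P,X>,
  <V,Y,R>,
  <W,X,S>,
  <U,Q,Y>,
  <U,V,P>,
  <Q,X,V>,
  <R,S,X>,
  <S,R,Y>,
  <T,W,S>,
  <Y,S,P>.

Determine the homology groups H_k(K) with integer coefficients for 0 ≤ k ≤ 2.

We work with the vertex ordering P < Q < R < S < T < U < V < W < X < Y. The simplices of K, each written with vertices in increasing order, are:

  0-simplices (10): P, Q, R, S, T, U, V, W, X, Y
  1-simplices (30): PS, PT, PU, PV, PX, PY, QT, QU, QV, QW, QX, QY, RS, RT, RU, RV, RX, RY, ST, SW, SX, SY, TU, TW, TX, UV, UY, VX, VY, WX
  2-simplices (20): PST, PSY, PTX, PUV, PUY, PVX, QTU, QTW, QUY, QVX, QVY, QWX, RSX, RSY, RTU, RTX, RUV, RVY, STW, SWX

so the chain groups are C_0 ≅ Z^10, C_1 ≅ Z^30, C_2 ≅ Z^20.

Boundary ∂_1: C_1 → C_0 is given by ∂[p,q] = [q] − [p]. For instance
  ∂SX = X − S.
The resulting 10×30 matrix has rank 9, and its Smith normal form has invariant factors (1,1,1,1,1,1,1,1,1).

∂_2: C_2 → C_1 maps a triangle to the signed sum of its edges. For instance
  ∂QVX = VX − QX + QV,
  ∂PUY = UY − PY + PU.
The resulting 30×20 matrix has rank 20, and its Smith normal form has invariant factors (1,1,1,1,1,1,1,1,1,1,1,1,1,1,1,1,1,1,1,2).

From H_k ≅ ker(∂_k) / im(∂_{k+1}) we obtain:

  H_0: rank C_0 − rank ∂_1 = 10 − 9 = 1, and the invariant factors of ∂_1 are all 1, so H_0 ≅ Z.
  H_1: rank ker ∂_1 − rank ∂_2 = (30 − 9) − 20 = 1, and ∂_2 has invariant factor 2 > 1, so H_1 ≅ Z ⊕ Z/2.
  H_2: rank ker ∂_2 − rank ∂_3 = (20 − 20) − 0 = 0, and there is no ∂_3, so H_2 ≅ 0.

(K is a triangulation of the Klein bottle.)

H_0 ≅ Z,  H_1 ≅ Z ⊕ Z/2,  H_2 = 0.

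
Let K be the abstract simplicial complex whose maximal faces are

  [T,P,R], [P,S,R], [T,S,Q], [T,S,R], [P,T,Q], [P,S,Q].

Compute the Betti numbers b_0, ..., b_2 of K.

Order the vertices as P < Q < R < S < T. Listing each simplex with vertices in this order, K has dimension 2 with simplices:

  0-simplices (5): P, Q, R, S, T
  1-simplices (9): PQ, PR, PS, PT, QS, QT, RS, RT, ST
  2-simplices (6): PQS, PQT, PRS, PRT, QST, RST

so the chain groups are C_0 ≅ Z^5, C_1 ≅ Z^9, C_2 ≅ Z^6.

The boundary map ∂_1: C_1 → C_0 sends each edge [p,q] (with p < q) to q − p. For instance
  ∂PR = R − P.
This gives a 5×9 integer matrix of rank 4; reducing to Smith normal form yields diagonal entries (1,1,1,1).

∂_2: C_2 → C_1 sends each 2-simplex [p,q,r] to [q,r] − [p,r] + [p,q]. For instance
  ∂QST = ST − QT + QS,
  ∂PQS = QS − PS + PQ.
The resulting 9×6 matrix has rank 5, and its Smith normal form has invariant factors (1,1,1,1,1).

Computing H_k = (kernel of ∂_k) / (image of ∂_{k+1}):

  H_0: rank C_0 − rank ∂_1 = 5 − 4 = 1, and the invariant factors of ∂_1 are all 1, so H_0 ≅ Z.
  H_1: rank ker ∂_1 − rank ∂_2 = (9 − 4) − 5 = 0, and the invariant factors of ∂_2 are all 1, so H_1 ≅ 0.
  H_2: rank ker ∂_2 − rank ∂_3 = (6 − 5) − 0 = 1, and there is no ∂_3, so H_2 ≅ Z.

As a check, the Euler characteristic is 5 − 9 + 6 = 2, which agrees with 1 − 0 + 1 = 2.

Hence the Betti numbers are b_0 = 1, b_1 = 0, b_2 = 1.

b_0 = 1, b_1 = 0, b_2 = 1.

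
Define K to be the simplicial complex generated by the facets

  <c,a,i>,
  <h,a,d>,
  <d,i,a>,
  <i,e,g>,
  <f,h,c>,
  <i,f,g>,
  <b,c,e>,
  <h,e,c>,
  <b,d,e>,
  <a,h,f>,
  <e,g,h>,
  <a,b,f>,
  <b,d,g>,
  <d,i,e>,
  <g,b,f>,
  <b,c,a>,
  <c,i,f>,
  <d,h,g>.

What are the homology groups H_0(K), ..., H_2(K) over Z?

H_0 ≅ Z,  H_1 ≅ Z ⊕ Z_2,  H_2 = 0.

We work with the vertex ordering a < b < c < d < e < f < g < h < i. The simplices of K, each written with vertices in increasing order, are:

  0-simplices (9): a, b, c, d, e, f, g, h, i
  1-simplices (27): ab, ac, ad, af, ah, ai, bc, bd, be, bf, bg, ce, cf, ch, ci, de, dg, dh, di, eg, eh, ei, fg, fh, fi, gh, gi
  2-simplices (18): abc, abf, aci, adh, adi, afh, bce, bde, bdg, bfg, ceh, cfh, cfi, dei, dgh, egh, egi, fgi

Hence C_0 ≅ Z^9, C_1 ≅ Z^27, C_2 ≅ Z^18.

The boundary map ∂_1: C_1 → C_0 sends each edge [p,q] (with p < q) to q − p. For instance
  ∂eg = g − e.
The resulting 9×27 matrix has rank 8, and its Smith normal form has invariant factors (1,1,1,1,1,1,1,1).

∂_2: C_2 → C_1 maps a triangle to the signed sum of its edges. For instance
  ∂egh = gh − eh + eg,
  ∂afh = fh − ah + af.
The resulting 27×18 matrix has rank 18, and its Smith normal form has invariant factors (1,1,1,1,1,1,1,1,1,1,1,1,1,1,1,1,1,2).

Computing H_k = (kernel of ∂_k) / (image of ∂_{k+1}):

  H_0: rank C_0 − rank ∂_1 = 9 − 8 = 1, and the invariant factors of ∂_1 are all 1, so H_0 ≅ Z.
  H_1: rank ker ∂_1 − rank ∂_2 = (27 − 8) − 18 = 1, and ∂_2 has invariant factor 2 > 1, so H_1 ≅ Z ⊕ Z_2.
  H_2: rank ker ∂_2 − rank ∂_3 = (18 − 18) − 0 = 0, and there is no ∂_3, so H_2 ≅ 0.

As a check, the Euler characteristic is 9 − 27 + 18 = 0, which agrees with 1 − 1 + 0 = 0.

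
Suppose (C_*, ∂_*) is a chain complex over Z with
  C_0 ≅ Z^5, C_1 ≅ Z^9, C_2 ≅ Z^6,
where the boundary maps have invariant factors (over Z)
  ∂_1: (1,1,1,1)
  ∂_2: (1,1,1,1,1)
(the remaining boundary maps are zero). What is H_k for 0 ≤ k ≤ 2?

H_0: b_0 = 5 − 0 − 4 = 1; torsion from ∂_1 factors > 1: none. So H_0 ≅ Z.
H_1: b_1 = 9 − 4 − 5 = 0; torsion from ∂_2 factors > 1: none. So H_1 ≅ 0.
H_2: b_2 = 6 − 5 − 0 = 1; torsion from ∂_3 factors > 1: none. So H_2 ≅ Z.

H_0 ≅ Z,  H_1 = 0,  H_2 ≅ Z.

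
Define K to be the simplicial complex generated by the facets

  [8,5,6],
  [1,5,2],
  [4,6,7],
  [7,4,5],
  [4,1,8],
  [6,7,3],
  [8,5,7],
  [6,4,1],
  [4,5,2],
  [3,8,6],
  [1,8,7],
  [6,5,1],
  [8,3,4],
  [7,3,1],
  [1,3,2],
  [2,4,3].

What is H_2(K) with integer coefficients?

K has 8 vertices, 24 edges, 16 triangles.
rank ∂_2 = 15, rank ∂_3 = 0 ⇒ b_2 = 16 − 15 − 0 = 1. So H_2 ≅ Z.

H_2 ≅ Z.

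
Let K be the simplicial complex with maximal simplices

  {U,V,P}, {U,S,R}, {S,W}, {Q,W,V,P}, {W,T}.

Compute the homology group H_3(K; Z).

We work with the vertex ordering P < Q < R < S < T < U < V < W. The simplices of K, each written with vertices in increasing order, are:

  0-simplices (8): P, Q, R, S, T, U, V, W
  1-simplices (13): PQ, PU, PV, PW, QV, QW, RS, RU, SU, SW, TW, UV, VW
  2-simplices (6): PQV, PQW, PUV, PVW, QVW, RSU
  3-simplices (1): PQVW

so the chain groups are C_0 ≅ Z^8, C_1 ≅ Z^13, C_2 ≅ Z^6, C_3 ≅ Z^1.

∂_1: C_1 → C_0 sends each edge [p,q] (with p < q) to q − p.
The 8×13 boundary matrix has rank 7 and Smith normal form diag(1,1,1,1,1,1,1).

Boundary ∂_2: C_2 → C_1 sends each 2-simplex [p,q,r] to [q,r] − [p,r] + [p,q]. For instance
  ∂PVW = VW − PW + PV,
  ∂PQW = QW − PW + PQ.
The resulting 13×6 matrix has rank 5, and its Smith normal form has invariant factors (1,1,1,1,1).

Boundary ∂_3: C_3 → C_2 sends each 3-simplex σ to the alternating sum Σ_i (−1)^i (σ with its i-th vertex removed). For instance
  ∂PQVW = QVW − PVW + PQW − PQV.
The resulting 6×1 matrix has rank 1, and its Smith normal form has invariant factors (1).

Computing H_k = (kernel of ∂_k) / (image of ∂_{k+1}):

  H_3: rank ker ∂_3 − rank ∂_4 = (1 − 1) − 0 = 0, and there is no ∂_4, so H_3 ≅ 0.

H_3 ≅ 0.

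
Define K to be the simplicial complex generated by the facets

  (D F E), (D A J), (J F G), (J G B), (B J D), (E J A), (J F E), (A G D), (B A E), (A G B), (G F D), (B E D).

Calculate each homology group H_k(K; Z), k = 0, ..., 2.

H_0 ≅ Z,  H_1 ≅ Z_2,  H_2 = 0.

Order the vertices as A < B < D < E < F < G < J. Listing each simplex with vertices in this order, K has dimension 2 with simplices:

  0-simplices (7): A, B, D, E, F, G, J
  1-simplices (18): AB, AD, AE, AG, AJ, BD, BE, BG, BJ, DE, DF, DG, DJ, EF, EJ, FG, FJ, GJ
  2-simplices (12): ABE, ABG, ADG, ADJ, AEJ, BDE, BDJ, BGJ, DEF, DFG, EFJ, FGJ

so the chain groups are C_0 ≅ Z^7, C_1 ≅ Z^18, C_2 ≅ Z^12.

Boundary ∂_1: C_1 → C_0 sends each edge [p,q] (with p < q) to q − p. For instance
  ∂AE = E − A.
As a 7×18 matrix over Z this has rank 6, with invariant factors (1,1,1,1,1,1).

∂_2: C_2 → C_1 sends each 2-simplex [p,q,r] to [q,r] − [p,r] + [p,q]. For instance
  ∂EFJ = FJ − EJ + EF,
  ∂ADG = DG − AG + AD.
The resulting 18×12 matrix has rank 12, and its Smith normal form has invariant factors (1,1,1,1,1,1,1,1,1,1,1,2).

From H_k ≅ ker(∂_k) / im(∂_{k+1}) we obtain:

  H_0: rank C_0 − rank ∂_1 = 7 − 6 = 1, and the invariant factors of ∂_1 are all 1, so H_0 ≅ Z.
  H_1: rank ker ∂_1 − rank ∂_2 = (18 − 6) − 12 = 0, and ∂_2 has invariant factor 2 > 1, so H_1 ≅ Z_2.
  H_2: rank ker ∂_2 − rank ∂_3 = (12 − 12) − 0 = 0, and there is no ∂_3, so H_2 ≅ 0.

As a check, the Euler characteristic is 7 − 18 + 12 = 1, which agrees with 1 − 0 + 0 = 1.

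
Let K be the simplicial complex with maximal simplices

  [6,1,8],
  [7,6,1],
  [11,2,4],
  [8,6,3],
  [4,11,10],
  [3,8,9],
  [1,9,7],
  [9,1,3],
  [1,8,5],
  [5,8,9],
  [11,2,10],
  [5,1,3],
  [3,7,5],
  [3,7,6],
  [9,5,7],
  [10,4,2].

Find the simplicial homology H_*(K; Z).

H_0 ≅ Z^2,  H_1 ≅ Z_2,  H_2 ≅ Z.

K has 11 vertices, 24 edges, 16 triangles.
rank ∂_0 = 0, rank ∂_1 = 9 ⇒ b_0 = 11 − 0 − 9 = 2; all invariant factors of ∂_1 are 1 so no torsion. So H_0 ≅ Z^2.
rank ∂_1 = 9, rank ∂_2 = 15 ⇒ b_1 = 24 − 9 − 15 = 0; ∂_2 has invariant factor(s) [2] giving torsion. So H_1 ≅ Z_2.
rank ∂_2 = 15, rank ∂_3 = 0 ⇒ b_2 = 16 − 15 − 0 = 1. So H_2 ≅ Z.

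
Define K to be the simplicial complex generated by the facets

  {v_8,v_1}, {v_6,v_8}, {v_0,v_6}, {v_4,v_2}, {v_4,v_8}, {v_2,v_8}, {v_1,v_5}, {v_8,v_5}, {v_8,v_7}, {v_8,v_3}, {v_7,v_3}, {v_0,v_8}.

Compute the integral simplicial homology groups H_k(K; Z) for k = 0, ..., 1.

H_0 ≅ Z,  H_1 ≅ Z^4.

Order the vertices as v_0 < v_1 < v_2 < v_3 < v_4 < v_5 < v_6 < v_7 < v_8. Listing each simplex with vertices in this order, K has dimension 1 with simplices:

  0-simplices (9): [v_0], [v_1], [v_2], [v_3], [v_4], [v_5], [v_6], [v_7], [v_8]
  1-simplices (12): [v_0,v_6], [v_0,v_8], [v_1,v_5], [v_1,v_8], [v_2,v_4], [v_2,v_8], [v_3,v_7], [v_3,v_8], [v_4,v_8], [v_5,v_8], [v_6,v_8], [v_7,v_8]

giving chain groups C_0 ≅ Z^9, C_1 ≅ Z^12.

The boundary map ∂_1: C_1 → C_0 maps an edge to its endpoints' difference, ∂[p,q] = q − p.
This gives a 9×12 integer matrix of rank 8; reducing to Smith normal form yields diagonal entries (1,1,1,1,1,1,1,1).

From H_k ≅ ker(∂_k) / im(∂_{k+1}) we obtain:

  H_0: rank C_0 − rank ∂_1 = 9 − 8 = 1, and the invariant factors of ∂_1 are all 1, so H_0 ≅ Z.
  H_1: rank ker ∂_1 − rank ∂_2 = (12 − 8) − 0 = 4, and there is no ∂_2, so H_1 ≅ Z^4.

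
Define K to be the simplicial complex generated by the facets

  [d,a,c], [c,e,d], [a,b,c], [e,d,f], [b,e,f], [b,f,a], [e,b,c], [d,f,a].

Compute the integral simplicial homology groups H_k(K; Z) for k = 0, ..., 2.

H_0 = Z,  H_1 = 0,  H_2 = Z.

K has 6 vertices, 12 edges, 8 triangles.
rank ∂_0 = 0, rank ∂_1 = 5 ⇒ b_0 = 6 − 0 − 5 = 1; all invariant factors of ∂_1 are 1 so no torsion. So H_0 = Z.
rank ∂_1 = 5, rank ∂_2 = 7 ⇒ b_1 = 12 − 5 − 7 = 0; all invariant factors of ∂_2 are 1 so no torsion. So H_1 = 0.
rank ∂_2 = 7, rank ∂_3 = 0 ⇒ b_2 = 8 − 7 − 0 = 1. So H_2 = Z.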